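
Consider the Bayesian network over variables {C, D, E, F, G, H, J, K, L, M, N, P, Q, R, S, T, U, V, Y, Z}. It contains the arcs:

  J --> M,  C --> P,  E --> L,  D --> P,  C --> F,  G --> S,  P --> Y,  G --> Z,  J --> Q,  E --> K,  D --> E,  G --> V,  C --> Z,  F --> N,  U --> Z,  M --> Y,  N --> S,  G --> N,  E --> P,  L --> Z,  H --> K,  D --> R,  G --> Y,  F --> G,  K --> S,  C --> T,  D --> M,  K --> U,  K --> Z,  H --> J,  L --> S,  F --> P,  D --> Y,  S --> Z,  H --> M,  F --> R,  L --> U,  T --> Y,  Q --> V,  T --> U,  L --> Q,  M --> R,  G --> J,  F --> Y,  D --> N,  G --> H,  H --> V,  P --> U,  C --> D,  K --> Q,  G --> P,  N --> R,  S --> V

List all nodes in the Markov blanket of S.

{C, G, H, K, L, N, Q, U, V, Z}

By definition, MB(S) is built from S's parents, S's children, and the co-parents of S.
Pa(S) = {G, K, L, N}.
S has children V, Z.
For each child, the remaining parents (spouses of S):
  V also has parents G, H, Q.
  Z's other parents are C, G, K, L, U.
MB(S) = {C, G, H, K, L, N, Q, U, V, Z}.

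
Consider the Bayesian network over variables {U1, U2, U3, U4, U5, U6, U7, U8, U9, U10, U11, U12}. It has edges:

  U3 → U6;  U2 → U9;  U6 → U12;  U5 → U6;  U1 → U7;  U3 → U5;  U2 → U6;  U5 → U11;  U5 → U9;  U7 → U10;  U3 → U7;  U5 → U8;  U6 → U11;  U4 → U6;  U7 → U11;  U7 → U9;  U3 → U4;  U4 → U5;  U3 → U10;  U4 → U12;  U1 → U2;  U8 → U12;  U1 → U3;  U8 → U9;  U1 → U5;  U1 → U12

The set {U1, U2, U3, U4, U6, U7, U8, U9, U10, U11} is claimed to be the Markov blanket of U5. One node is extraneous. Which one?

U10

By definition, MB(U5) is built from U5's parents, U5's children, and the co-parents of U5.
Parents of U5: U1, U3, U4.
U5 has children U6, U8, U9, U11.
Co-parents of U5 (other parents of its children):
  U6's other parents are U2, U3, U4.
  U8: no additional parents.
  U9 also has parents U2, U7, U8.
  U11 also has parents U6, U7.
MB(U5) = {U1, U2, U3, U4, U6, U7, U8, U9, U11}.
U10 is neither a parent, child, nor co-parent of U5, so it does not belong.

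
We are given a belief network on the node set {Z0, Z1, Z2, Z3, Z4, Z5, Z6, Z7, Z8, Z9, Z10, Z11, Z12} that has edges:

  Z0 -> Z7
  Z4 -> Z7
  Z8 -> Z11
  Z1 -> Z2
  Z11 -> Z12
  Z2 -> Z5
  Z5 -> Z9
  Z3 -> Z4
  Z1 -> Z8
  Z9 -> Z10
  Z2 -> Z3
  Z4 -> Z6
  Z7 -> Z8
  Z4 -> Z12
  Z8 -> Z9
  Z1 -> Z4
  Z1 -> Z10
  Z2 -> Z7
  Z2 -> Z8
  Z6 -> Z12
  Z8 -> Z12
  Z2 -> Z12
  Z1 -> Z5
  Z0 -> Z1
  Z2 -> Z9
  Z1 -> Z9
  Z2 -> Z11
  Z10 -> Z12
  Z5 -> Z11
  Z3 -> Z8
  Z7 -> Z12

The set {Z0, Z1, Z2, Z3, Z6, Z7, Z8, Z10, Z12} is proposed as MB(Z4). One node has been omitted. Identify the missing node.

Recall MB(v) = parents ∪ children ∪ spouses, where spouses are the other parents of v's children.
Parents of Z4: Z1, Z3.
Z4's children: Z6, Z7, Z12.
Parents of each child, excluding Z4:
  Z6: no additional parents.
  Z7's other parents are Z0, Z2.
  Z12's other parents are Z2, Z6, Z7, Z8, Z10, Z11.
MB(Z4) = {Z0, Z1, Z2, Z3, Z6, Z7, Z8, Z10, Z11, Z12}.
Comparing with the claimed set, Z11 is missing.

Z11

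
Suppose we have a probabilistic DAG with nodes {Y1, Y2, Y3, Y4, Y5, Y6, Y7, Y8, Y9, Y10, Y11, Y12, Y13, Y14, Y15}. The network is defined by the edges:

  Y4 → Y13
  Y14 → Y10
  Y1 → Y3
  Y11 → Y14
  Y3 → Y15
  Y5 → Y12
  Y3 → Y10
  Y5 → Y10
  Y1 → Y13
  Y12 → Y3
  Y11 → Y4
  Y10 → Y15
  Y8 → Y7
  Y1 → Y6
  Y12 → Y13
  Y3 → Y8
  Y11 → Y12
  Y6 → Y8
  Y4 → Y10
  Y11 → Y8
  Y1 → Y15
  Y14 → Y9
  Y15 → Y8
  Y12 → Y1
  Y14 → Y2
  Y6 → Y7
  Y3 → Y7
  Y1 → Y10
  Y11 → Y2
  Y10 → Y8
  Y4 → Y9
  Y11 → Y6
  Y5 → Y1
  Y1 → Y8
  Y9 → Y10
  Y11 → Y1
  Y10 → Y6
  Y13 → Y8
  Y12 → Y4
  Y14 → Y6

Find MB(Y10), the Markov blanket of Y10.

{Y1, Y3, Y4, Y5, Y6, Y8, Y9, Y11, Y13, Y14, Y15}

The Markov blanket of a node is its parents, its children, and the other parents of its children.
Parents of Y10: Y1, Y3, Y4, Y5, Y9, Y14.
Children of Y10: Y6, Y8, Y15.
Co-parents of Y10 (other parents of its children):
  Y15: Y1, Y3
  Y6: Y1, Y11, Y14
  Y8: Y1, Y3, Y6, Y11, Y13, Y15
So the Markov blanket of Y10 is {Y1, Y3, Y4, Y5, Y6, Y8, Y9, Y11, Y13, Y14, Y15}.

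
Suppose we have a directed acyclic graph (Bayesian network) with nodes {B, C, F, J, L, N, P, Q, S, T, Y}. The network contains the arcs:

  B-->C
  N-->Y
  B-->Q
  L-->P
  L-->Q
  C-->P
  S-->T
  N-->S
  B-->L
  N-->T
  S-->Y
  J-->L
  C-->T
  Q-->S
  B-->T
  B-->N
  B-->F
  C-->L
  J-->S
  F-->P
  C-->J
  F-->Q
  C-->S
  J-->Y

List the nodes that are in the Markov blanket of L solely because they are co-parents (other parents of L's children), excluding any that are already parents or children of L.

Children of L: P, Q.
  P's other parents are C, F.
  Q's other parents are B, F.
Excluding nodes already adjacent to L (B, C, J, P, Q), the co-parent-only contribution is {F}.

{F}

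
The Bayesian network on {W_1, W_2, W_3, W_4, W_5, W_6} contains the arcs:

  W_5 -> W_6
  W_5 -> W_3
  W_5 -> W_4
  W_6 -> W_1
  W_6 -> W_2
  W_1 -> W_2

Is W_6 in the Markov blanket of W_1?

W_6 is a parent of W_1.
So W_6 ∈ MB(W_1).

Yes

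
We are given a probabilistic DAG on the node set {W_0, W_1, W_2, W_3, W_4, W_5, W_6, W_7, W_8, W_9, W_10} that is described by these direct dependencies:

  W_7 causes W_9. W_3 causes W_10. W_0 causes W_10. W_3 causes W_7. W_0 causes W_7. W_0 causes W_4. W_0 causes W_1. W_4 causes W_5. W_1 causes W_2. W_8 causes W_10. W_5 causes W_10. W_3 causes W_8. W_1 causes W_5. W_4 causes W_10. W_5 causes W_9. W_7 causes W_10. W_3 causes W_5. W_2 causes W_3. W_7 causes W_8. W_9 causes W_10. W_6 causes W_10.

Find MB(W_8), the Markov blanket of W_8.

{W_0, W_3, W_4, W_5, W_6, W_7, W_9, W_10}

By definition, MB(W_8) is built from W_8's parents, W_8's children, and the co-parents of W_8.
Parents of W_8: W_3, W_7.
Children of W_8: W_10.
Co-parents of W_8 (other parents of its children):
  W_10: W_0, W_3, W_4, W_5, W_6, W_7, W_9
MB(W_8) = {W_0, W_3, W_4, W_5, W_6, W_7, W_9, W_10}.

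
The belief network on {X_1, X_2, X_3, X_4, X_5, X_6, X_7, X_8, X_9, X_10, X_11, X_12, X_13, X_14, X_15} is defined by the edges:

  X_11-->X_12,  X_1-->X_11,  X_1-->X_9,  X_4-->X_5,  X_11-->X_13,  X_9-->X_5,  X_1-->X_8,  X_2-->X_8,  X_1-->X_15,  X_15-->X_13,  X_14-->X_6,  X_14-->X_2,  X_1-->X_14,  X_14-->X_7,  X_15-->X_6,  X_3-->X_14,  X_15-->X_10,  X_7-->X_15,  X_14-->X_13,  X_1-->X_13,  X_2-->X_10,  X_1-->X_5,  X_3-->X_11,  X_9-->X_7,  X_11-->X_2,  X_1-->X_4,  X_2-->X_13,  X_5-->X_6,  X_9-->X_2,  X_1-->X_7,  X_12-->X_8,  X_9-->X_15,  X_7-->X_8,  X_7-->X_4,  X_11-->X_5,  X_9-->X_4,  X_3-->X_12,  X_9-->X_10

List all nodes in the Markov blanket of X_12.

By definition, MB(X_12) is built from X_12's parents, X_12's children, and the co-parents of X_12.
Ch(X_12) = {X_8}.
Parents of X_12: X_3, X_11.
For each child, the remaining parents (spouses of X_12):
  X_8: X_1, X_2, X_7
Union: {X_3, X_11} ∪ {X_8} ∪ {X_1, X_2, X_7} = {X_1, X_2, X_3, X_7, X_8, X_11}.

{X_1, X_2, X_3, X_7, X_8, X_11}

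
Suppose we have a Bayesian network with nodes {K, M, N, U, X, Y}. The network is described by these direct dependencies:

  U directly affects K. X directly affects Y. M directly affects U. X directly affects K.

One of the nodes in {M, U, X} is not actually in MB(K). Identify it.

M

K has parents U, X.
Ch(K) = {}.
With no children, K has no spouses; the co-parent set is empty.
MB(K) = {U, X}.
M is neither a parent, child, nor co-parent of K, so it does not belong.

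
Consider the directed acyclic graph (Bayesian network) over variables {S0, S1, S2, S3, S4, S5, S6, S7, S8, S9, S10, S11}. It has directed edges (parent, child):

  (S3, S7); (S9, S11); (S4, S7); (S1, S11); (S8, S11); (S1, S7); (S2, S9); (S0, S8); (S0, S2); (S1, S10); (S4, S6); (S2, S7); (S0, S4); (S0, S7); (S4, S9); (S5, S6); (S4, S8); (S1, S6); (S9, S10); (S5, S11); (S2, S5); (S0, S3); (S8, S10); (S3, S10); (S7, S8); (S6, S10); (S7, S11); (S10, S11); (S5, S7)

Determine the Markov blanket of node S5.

Recall MB(v) = parents ∪ children ∪ spouses, where spouses are the other parents of v's children.
S5's parents: S2.
Children of S5: S6, S7, S11.
For each child, the remaining parents (spouses of S5):
  S6's other parents are S1, S4.
  S7's other parents are S0, S1, S2, S3, S4.
  S11's other parents are S1, S7, S8, S9, S10.
Union: {S2} ∪ {S6, S7, S11} ∪ {S0, S1, S2, S3, S4, S7, S8, S9, S10} = {S0, S1, S2, S3, S4, S6, S7, S8, S9, S10, S11}.

{S0, S1, S2, S3, S4, S6, S7, S8, S9, S10, S11}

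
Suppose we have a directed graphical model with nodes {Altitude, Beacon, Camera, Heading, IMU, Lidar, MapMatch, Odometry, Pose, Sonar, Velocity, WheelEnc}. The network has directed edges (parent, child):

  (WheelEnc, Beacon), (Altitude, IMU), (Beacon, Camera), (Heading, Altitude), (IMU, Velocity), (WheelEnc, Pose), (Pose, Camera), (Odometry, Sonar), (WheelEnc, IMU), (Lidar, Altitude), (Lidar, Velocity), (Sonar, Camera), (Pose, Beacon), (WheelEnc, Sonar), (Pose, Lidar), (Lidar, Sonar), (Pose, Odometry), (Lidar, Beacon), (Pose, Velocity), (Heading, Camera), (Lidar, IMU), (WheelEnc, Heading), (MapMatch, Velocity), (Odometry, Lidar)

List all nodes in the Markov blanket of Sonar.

The Markov blanket of a node is its parents, its children, and the other parents of its children.
Sonar has parents Lidar, Odometry, WheelEnc.
Sonar has child Camera.
Parents of each child, excluding Sonar:
  parents(Camera) \ {Sonar} = {Beacon, Heading, Pose}.
MB(Sonar) = {Beacon, Camera, Heading, Lidar, Odometry, Pose, WheelEnc}.

{Beacon, Camera, Heading, Lidar, Odometry, Pose, WheelEnc}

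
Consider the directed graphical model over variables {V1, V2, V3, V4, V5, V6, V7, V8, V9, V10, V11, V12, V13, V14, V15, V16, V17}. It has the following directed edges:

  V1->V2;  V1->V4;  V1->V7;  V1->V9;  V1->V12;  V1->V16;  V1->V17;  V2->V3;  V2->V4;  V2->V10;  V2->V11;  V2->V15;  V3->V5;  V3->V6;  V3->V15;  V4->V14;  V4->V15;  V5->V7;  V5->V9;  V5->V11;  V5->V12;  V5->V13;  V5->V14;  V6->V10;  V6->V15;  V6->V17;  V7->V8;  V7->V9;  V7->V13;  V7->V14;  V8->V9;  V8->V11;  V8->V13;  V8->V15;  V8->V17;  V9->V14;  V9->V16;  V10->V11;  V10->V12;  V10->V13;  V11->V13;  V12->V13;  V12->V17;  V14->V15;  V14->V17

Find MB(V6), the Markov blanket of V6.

{V1, V2, V3, V4, V8, V10, V12, V14, V15, V17}

The Markov blanket of a node is its parents, its children, and the other parents of its children.
Ch(V6) = {V10, V15, V17}.
V6's parents: V3.
For each child, the remaining parents (spouses of V6):
  V10 also has parent V2.
  parents(V15) \ {V6} = {V2, V3, V4, V8, V14}.
  V17 also has parents V1, V8, V12, V14.
Taking the union gives {V1, V2, V3, V4, V8, V10, V12, V14, V15, V17}.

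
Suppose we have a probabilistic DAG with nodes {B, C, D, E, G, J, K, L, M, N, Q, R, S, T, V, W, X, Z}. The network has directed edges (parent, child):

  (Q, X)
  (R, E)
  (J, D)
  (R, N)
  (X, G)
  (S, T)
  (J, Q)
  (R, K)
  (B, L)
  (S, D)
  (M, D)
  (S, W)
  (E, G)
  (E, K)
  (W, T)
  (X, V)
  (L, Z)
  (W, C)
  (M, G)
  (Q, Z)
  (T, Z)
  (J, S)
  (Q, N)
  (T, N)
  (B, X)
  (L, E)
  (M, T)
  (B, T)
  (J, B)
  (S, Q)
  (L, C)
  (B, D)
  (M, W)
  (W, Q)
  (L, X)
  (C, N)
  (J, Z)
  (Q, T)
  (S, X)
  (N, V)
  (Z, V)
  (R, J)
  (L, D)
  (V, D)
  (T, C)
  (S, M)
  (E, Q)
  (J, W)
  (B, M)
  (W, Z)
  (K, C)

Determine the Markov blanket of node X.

{B, E, G, L, M, N, Q, S, V, Z}

Recall MB(v) = parents ∪ children ∪ spouses, where spouses are the other parents of v's children.
Children of X: G, V.
Parents of X: B, L, Q, S.
Parents of each child, excluding X:
  G: E, M
  V: N, Z
Taking the union gives {B, E, G, L, M, N, Q, S, V, Z}.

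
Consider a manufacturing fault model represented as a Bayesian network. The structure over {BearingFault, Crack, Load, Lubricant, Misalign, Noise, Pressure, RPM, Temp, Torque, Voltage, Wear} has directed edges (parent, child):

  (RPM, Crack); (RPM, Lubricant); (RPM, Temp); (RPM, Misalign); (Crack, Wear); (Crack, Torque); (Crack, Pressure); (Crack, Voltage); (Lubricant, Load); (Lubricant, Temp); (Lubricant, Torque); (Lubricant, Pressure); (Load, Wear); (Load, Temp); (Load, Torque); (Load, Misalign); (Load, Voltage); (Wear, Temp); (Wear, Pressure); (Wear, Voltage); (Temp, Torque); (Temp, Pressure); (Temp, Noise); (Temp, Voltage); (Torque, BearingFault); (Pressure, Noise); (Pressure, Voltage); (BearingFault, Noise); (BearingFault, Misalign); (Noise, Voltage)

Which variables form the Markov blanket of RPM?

RPM has no parents.
RPM has children Crack, Lubricant, Misalign, Temp.
Co-parents of RPM (other parents of its children):
  Crack: —
  Lubricant: —
  Temp: Load, Lubricant, Wear
  Misalign: BearingFault, Load
MB(RPM) = {BearingFault, Crack, Load, Lubricant, Misalign, Temp, Wear}.

{BearingFault, Crack, Load, Lubricant, Misalign, Temp, Wear}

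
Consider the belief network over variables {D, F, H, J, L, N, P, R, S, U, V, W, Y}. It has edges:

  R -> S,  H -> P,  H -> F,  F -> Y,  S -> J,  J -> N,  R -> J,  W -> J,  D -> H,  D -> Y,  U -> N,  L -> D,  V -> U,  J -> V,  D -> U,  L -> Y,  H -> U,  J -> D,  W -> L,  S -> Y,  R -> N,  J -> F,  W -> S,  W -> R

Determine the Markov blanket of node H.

H's parents: D.
Ch(H) = {F, P, U}.
For each child, the remaining parents (spouses of H):
  U: D, V
  F: J
  P: —
So the Markov blanket of H is {D, F, J, P, U, V}.

{D, F, J, P, U, V}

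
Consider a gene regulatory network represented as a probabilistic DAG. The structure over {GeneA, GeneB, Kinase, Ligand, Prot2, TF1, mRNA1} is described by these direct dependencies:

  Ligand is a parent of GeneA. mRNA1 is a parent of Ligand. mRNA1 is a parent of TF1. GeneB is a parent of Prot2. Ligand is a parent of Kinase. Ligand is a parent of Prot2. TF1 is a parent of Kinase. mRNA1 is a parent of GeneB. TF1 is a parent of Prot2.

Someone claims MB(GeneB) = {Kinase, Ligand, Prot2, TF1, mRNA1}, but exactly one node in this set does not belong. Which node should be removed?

Kinase

Parents of GeneB: mRNA1.
GeneB's children: Prot2.
Parents of each child, excluding GeneB:
  parents(Prot2) \ {GeneB} = {Ligand, TF1}.
MB(GeneB) = {Ligand, Prot2, TF1, mRNA1}.
Kinase is neither a parent, child, nor co-parent of GeneB, so it does not belong.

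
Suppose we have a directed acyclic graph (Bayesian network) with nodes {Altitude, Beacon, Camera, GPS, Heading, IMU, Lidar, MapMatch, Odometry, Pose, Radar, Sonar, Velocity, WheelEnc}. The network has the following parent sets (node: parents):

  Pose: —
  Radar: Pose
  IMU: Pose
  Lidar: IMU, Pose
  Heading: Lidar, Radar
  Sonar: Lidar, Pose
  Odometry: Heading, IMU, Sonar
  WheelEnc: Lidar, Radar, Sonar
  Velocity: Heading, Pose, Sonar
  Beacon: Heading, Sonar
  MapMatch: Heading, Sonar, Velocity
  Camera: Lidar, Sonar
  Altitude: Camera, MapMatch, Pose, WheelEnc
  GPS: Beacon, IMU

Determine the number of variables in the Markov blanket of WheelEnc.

A node's Markov blanket = Pa ∪ Ch ∪ (parents of Ch other than the node itself).
Pa(WheelEnc) = {Lidar, Radar, Sonar}.
Children of WheelEnc: Altitude.
Parents of each child, excluding WheelEnc:
  Altitude's other parents are Camera, MapMatch, Pose.
MB(WheelEnc) = {Altitude, Camera, Lidar, MapMatch, Pose, Radar, Sonar}, which has 7 nodes.

7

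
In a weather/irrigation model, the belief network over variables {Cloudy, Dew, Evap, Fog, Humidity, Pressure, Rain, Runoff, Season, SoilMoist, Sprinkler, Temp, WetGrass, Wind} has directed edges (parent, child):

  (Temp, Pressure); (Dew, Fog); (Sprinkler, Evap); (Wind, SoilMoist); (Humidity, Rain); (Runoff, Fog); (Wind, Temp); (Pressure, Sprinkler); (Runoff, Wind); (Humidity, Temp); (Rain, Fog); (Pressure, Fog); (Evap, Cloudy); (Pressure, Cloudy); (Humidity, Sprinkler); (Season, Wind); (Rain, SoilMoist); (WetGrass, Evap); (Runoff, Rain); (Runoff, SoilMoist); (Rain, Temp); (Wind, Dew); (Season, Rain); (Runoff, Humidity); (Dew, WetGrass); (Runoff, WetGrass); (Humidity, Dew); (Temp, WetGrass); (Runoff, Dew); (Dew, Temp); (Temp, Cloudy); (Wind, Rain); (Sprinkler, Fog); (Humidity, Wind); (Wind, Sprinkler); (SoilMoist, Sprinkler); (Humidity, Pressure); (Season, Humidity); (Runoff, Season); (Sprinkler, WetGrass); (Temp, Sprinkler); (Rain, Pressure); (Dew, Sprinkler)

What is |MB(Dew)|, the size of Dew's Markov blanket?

Pa(Dew) = {Humidity, Runoff, Wind}.
Children of Dew: Fog, Sprinkler, Temp, WetGrass.
Other parents of Dew's children:
  Temp also has parents Humidity, Rain, Wind.
  parents(Sprinkler) \ {Dew} = {Humidity, Pressure, SoilMoist, Temp, Wind}.
  parents(WetGrass) \ {Dew} = {Runoff, Sprinkler, Temp}.
  parents(Fog) \ {Dew} = {Pressure, Rain, Runoff, Sprinkler}.
MB(Dew) = {Fog, Humidity, Pressure, Rain, Runoff, SoilMoist, Sprinkler, Temp, WetGrass, Wind}, which has 10 nodes.

10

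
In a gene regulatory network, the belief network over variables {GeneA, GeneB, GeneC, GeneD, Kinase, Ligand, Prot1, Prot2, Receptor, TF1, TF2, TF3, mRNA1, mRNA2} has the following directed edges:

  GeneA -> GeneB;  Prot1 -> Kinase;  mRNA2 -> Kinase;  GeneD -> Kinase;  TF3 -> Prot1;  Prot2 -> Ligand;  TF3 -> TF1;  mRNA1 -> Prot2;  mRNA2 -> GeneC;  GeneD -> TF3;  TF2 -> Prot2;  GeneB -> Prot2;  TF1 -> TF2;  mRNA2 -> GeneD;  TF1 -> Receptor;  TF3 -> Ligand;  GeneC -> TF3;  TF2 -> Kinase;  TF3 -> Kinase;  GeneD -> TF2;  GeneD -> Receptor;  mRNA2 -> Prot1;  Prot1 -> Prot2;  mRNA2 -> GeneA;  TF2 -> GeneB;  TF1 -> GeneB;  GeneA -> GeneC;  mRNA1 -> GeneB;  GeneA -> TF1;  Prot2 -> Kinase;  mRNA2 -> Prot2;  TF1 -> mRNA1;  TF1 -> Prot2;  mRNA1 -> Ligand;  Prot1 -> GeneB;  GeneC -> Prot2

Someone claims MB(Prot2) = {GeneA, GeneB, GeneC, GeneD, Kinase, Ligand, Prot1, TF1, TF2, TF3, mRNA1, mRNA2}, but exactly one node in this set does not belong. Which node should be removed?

GeneA

Parents of Prot2: GeneB, GeneC, Prot1, TF1, TF2, mRNA1, mRNA2.
Children of Prot2: Kinase, Ligand.
Parents of each child, excluding Prot2:
  parents(Kinase) \ {Prot2} = {GeneD, Prot1, TF2, TF3, mRNA2}.
  Ligand also has parents TF3, mRNA1.
MB(Prot2) = {GeneB, GeneC, GeneD, Kinase, Ligand, Prot1, TF1, TF2, TF3, mRNA1, mRNA2}.
GeneA is neither a parent, child, nor co-parent of Prot2, so it does not belong.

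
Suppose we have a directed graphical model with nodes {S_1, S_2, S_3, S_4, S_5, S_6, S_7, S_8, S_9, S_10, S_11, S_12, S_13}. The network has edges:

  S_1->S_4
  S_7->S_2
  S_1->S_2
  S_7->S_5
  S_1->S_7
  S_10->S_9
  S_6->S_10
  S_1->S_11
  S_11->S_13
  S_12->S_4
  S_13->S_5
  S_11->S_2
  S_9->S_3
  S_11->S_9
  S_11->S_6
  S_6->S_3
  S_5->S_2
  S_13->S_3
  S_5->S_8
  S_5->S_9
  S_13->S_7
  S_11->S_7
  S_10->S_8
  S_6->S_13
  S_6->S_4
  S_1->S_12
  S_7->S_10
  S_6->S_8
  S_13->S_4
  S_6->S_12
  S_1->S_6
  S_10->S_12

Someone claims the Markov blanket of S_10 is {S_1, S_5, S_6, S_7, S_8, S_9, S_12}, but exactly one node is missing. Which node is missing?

S_11

The Markov blanket of a node is its parents, its children, and the other parents of its children.
S_10 has children S_8, S_9, S_12.
Pa(S_10) = {S_6, S_7}.
For each child, the remaining parents (spouses of S_10):
  parents(S_8) \ {S_10} = {S_5, S_6}.
  S_9 also has parents S_5, S_11.
  S_12's other parents are S_1, S_6.
MB(S_10) = {S_1, S_5, S_6, S_7, S_8, S_9, S_11, S_12}.
Comparing with the claimed set, S_11 is missing.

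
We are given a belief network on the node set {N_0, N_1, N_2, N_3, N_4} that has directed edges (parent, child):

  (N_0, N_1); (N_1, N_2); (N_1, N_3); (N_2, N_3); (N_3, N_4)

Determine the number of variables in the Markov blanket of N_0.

Parents of N_0: none.
N_0's children: N_1.
Parents of each child, excluding N_0:
  N_1: —
MB(N_0) = {N_1}, which has 1 node.

1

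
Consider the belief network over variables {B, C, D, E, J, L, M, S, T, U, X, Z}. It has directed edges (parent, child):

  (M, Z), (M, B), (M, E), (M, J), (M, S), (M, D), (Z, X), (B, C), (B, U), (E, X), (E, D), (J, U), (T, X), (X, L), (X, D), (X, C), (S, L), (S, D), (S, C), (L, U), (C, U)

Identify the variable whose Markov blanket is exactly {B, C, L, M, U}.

J

The target node must have every member of {B, C, L, M, U} as a parent, child, or co-parent, and no others.
Parents of J: M; children: U; co-parents: B, C, L.
These exactly cover the given set, so the node is J.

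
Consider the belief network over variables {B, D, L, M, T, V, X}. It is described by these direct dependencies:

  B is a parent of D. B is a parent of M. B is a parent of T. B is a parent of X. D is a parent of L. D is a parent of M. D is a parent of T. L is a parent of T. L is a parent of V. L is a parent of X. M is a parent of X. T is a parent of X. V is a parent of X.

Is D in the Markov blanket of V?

No

V's parents: L.
V has child X.
For each child, the remaining parents (spouses of V):
  parents(X) \ {V} = {B, L, M, T}.
MB(V) = {B, L, M, T, X}; D is not in this set.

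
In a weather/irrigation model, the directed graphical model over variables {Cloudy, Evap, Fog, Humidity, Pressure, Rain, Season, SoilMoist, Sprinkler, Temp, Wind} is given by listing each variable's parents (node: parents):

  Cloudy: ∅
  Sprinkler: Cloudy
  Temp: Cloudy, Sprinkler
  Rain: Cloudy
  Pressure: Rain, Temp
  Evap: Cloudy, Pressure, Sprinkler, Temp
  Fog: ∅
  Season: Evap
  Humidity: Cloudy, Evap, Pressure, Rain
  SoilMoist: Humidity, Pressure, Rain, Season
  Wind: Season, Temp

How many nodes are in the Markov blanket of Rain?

7

Rain's parents: Cloudy.
Rain's children: Humidity, Pressure, SoilMoist.
Parents of each child, excluding Rain:
  Pressure: Temp
  Humidity: Cloudy, Evap, Pressure
  SoilMoist: Humidity, Pressure, Season
MB(Rain) = {Cloudy, Evap, Humidity, Pressure, Season, SoilMoist, Temp}, which has 7 nodes.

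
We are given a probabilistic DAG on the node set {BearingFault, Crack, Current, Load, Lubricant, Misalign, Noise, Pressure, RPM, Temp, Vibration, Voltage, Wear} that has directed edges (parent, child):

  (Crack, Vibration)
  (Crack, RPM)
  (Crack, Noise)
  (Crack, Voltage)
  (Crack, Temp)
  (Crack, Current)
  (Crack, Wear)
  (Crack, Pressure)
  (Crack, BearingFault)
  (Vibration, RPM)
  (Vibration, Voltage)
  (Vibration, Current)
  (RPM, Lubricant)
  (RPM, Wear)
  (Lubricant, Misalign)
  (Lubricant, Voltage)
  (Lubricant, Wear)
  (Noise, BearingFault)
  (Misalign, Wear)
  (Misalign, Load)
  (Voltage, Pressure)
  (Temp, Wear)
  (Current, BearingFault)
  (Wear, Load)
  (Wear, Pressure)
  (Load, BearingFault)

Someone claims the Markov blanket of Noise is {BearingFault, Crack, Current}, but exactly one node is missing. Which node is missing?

Noise has child BearingFault.
Noise has parent Crack.
Co-parents of Noise (other parents of its children):
  BearingFault: Crack, Current, Load
MB(Noise) = {BearingFault, Crack, Current, Load}.
Comparing with the claimed set, Load is missing.

Load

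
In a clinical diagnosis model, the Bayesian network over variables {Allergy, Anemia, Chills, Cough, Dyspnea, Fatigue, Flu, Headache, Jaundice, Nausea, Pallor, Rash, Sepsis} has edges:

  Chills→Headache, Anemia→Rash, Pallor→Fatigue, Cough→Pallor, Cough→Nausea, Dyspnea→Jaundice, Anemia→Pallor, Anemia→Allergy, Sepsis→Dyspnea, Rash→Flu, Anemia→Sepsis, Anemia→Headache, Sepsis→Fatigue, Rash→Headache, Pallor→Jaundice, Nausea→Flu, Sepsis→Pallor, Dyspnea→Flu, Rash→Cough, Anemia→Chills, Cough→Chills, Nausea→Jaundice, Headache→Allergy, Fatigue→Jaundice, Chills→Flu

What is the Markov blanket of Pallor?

The Markov blanket of a node is its parents, its children, and the other parents of its children.
Ch(Pallor) = {Fatigue, Jaundice}.
Pallor has parents Anemia, Cough, Sepsis.
Parents of each child, excluding Pallor:
  Fatigue also has parent Sepsis.
  Jaundice's other parents are Dyspnea, Fatigue, Nausea.
Union: {Anemia, Cough, Sepsis} ∪ {Fatigue, Jaundice} ∪ {Dyspnea, Fatigue, Nausea, Sepsis} = {Anemia, Cough, Dyspnea, Fatigue, Jaundice, Nausea, Sepsis}.

{Anemia, Cough, Dyspnea, Fatigue, Jaundice, Nausea, Sepsis}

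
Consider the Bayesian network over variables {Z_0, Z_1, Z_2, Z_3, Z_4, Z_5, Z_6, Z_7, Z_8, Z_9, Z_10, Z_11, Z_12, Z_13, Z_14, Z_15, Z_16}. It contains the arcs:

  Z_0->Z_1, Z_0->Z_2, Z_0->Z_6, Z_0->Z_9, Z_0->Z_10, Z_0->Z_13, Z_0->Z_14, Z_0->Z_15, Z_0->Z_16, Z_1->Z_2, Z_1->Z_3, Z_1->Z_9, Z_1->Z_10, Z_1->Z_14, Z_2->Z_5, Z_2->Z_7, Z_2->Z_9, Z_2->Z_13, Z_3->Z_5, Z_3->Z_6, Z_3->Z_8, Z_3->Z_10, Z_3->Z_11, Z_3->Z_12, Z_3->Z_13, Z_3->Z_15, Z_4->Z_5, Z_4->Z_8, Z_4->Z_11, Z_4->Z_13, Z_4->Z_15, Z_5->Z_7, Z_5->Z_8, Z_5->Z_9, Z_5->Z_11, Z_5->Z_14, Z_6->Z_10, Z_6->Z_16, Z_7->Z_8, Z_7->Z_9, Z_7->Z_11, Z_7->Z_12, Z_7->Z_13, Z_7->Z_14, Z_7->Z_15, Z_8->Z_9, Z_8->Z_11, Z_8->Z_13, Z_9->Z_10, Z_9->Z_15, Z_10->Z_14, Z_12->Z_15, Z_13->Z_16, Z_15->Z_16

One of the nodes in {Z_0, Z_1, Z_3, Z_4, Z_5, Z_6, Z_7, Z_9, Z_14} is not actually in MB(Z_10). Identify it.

The Markov blanket of a node is its parents, its children, and the other parents of its children.
Z_10's parents: Z_0, Z_1, Z_3, Z_6, Z_9.
Z_10 has child Z_14.
Other parents of Z_10's children:
  Z_14's other parents are Z_0, Z_1, Z_5, Z_7.
MB(Z_10) = {Z_0, Z_1, Z_3, Z_5, Z_6, Z_7, Z_9, Z_14}.
Z_4 is neither a parent, child, nor co-parent of Z_10, so it does not belong.

Z_4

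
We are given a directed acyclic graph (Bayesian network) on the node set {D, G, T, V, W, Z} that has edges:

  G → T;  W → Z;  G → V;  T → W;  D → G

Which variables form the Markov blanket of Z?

{W}

A node's Markov blanket = Pa ∪ Ch ∪ (parents of Ch other than the node itself).
Z has no children.
Z has parent W.
With no children, Z has no spouses; the co-parent set is empty.
Taking the union gives {W}.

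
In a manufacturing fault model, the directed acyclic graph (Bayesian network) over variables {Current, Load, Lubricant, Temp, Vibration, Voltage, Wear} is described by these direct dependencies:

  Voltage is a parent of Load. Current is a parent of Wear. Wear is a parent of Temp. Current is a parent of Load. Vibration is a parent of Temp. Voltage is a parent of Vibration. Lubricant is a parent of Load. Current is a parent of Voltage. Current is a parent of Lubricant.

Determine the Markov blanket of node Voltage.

{Current, Load, Lubricant, Vibration}

Recall MB(v) = parents ∪ children ∪ spouses, where spouses are the other parents of v's children.
Pa(Voltage) = {Current}.
Voltage has children Load, Vibration.
Co-parents of Voltage (other parents of its children):
  Load's other parents are Current, Lubricant.
  Vibration: no additional parents.
Taking the union gives {Current, Load, Lubricant, Vibration}.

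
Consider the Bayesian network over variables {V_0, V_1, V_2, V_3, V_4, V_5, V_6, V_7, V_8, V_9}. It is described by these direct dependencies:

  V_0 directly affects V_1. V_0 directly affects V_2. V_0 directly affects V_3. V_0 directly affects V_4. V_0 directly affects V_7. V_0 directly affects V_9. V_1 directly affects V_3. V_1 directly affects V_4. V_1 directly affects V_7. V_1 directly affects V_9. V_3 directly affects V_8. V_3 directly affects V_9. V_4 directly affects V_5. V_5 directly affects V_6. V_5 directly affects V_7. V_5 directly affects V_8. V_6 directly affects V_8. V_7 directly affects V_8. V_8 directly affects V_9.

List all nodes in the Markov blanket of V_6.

{V_3, V_5, V_7, V_8}

A node's Markov blanket = Pa ∪ Ch ∪ (parents of Ch other than the node itself).
Pa(V_6) = {V_5}.
V_6's children: V_8.
Co-parents of V_6 (other parents of its children):
  V_8: V_3, V_5, V_7
MB(V_6) = {V_3, V_5, V_7, V_8}.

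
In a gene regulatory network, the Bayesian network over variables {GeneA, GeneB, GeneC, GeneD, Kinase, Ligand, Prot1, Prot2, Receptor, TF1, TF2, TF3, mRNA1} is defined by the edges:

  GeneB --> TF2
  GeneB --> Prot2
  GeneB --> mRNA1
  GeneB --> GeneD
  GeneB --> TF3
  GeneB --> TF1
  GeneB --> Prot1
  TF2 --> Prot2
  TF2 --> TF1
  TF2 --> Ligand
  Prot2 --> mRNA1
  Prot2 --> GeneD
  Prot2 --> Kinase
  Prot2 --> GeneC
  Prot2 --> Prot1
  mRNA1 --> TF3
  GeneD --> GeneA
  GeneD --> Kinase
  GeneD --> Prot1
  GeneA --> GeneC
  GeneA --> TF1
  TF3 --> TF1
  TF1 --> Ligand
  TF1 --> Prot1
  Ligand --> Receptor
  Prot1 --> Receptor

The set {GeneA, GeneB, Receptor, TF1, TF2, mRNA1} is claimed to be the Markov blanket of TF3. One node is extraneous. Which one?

A node's Markov blanket = Pa ∪ Ch ∪ (parents of Ch other than the node itself).
Pa(TF3) = {GeneB, mRNA1}.
Children of TF3: TF1.
For each child, the remaining parents (spouses of TF3):
  TF1 also has parents GeneA, GeneB, TF2.
MB(TF3) = {GeneA, GeneB, TF1, TF2, mRNA1}.
Receptor is neither a parent, child, nor co-parent of TF3, so it does not belong.

Receptor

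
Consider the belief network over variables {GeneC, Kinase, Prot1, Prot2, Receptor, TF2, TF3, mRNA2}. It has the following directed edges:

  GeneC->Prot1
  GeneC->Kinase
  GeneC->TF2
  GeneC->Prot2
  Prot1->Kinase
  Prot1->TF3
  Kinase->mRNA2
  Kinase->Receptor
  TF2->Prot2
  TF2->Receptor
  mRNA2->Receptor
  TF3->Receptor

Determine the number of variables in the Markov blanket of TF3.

5

By definition, MB(TF3) is built from TF3's parents, TF3's children, and the co-parents of TF3.
TF3 has parent Prot1.
TF3 has child Receptor.
For each child, the remaining parents (spouses of TF3):
  Receptor's other parents are Kinase, TF2, mRNA2.
MB(TF3) = {Kinase, Prot1, Receptor, TF2, mRNA2}, which has 5 nodes.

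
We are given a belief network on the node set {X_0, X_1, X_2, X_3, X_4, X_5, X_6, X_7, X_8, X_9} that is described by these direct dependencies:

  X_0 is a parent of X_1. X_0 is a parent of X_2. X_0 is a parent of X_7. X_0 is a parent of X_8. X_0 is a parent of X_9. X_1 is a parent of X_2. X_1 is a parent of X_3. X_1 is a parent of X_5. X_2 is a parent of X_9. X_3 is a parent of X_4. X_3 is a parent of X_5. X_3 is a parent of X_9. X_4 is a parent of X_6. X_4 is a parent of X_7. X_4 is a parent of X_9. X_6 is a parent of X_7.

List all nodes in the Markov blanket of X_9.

{X_0, X_2, X_3, X_4}

Children of X_9: none.
Pa(X_9) = {X_0, X_2, X_3, X_4}.
With no children, X_9 has no spouses; the co-parent set is empty.
Union: {X_0, X_2, X_3, X_4} ∪ {} ∪ {} = {X_0, X_2, X_3, X_4}.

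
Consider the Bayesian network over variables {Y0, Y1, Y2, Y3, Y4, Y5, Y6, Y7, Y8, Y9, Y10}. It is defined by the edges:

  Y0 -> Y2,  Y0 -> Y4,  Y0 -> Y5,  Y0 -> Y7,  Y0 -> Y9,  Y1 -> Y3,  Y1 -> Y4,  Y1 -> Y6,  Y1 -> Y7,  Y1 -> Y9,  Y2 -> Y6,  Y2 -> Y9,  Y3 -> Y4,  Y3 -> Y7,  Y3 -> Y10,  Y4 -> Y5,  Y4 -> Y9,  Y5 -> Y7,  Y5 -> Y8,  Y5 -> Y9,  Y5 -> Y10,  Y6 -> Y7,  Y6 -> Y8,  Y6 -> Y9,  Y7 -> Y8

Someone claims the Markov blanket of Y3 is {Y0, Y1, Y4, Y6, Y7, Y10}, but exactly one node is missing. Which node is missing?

Y5

Parents of Y3: Y1.
Ch(Y3) = {Y4, Y7, Y10}.
Parents of each child, excluding Y3:
  Y4's other parents are Y0, Y1.
  Y7 also has parents Y0, Y1, Y5, Y6.
  parents(Y10) \ {Y3} = {Y5}.
MB(Y3) = {Y0, Y1, Y4, Y5, Y6, Y7, Y10}.
Comparing with the claimed set, Y5 is missing.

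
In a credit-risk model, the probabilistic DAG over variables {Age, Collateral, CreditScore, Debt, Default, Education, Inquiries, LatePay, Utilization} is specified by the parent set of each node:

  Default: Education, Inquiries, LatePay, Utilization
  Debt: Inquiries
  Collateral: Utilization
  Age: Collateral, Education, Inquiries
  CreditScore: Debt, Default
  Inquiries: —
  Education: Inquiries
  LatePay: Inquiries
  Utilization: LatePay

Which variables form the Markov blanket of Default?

{CreditScore, Debt, Education, Inquiries, LatePay, Utilization}

Default's parents: Education, Inquiries, LatePay, Utilization.
Children of Default: CreditScore.
Parents of each child, excluding Default:
  CreditScore: Debt
So the Markov blanket of Default is {CreditScore, Debt, Education, Inquiries, LatePay, Utilization}.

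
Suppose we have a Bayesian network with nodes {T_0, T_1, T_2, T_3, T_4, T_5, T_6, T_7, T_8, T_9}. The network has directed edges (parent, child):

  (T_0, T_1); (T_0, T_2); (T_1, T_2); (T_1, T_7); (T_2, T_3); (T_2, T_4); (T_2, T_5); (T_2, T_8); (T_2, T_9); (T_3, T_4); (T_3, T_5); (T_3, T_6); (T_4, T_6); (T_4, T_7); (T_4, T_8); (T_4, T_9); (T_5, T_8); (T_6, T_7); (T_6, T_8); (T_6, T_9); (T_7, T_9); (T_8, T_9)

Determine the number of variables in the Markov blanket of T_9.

T_9's children: none.
T_9's parents: T_2, T_4, T_6, T_7, T_8.
T_9 has no children, so there are no co-parents.
MB(T_9) = {T_2, T_4, T_6, T_7, T_8}, which has 5 nodes.

5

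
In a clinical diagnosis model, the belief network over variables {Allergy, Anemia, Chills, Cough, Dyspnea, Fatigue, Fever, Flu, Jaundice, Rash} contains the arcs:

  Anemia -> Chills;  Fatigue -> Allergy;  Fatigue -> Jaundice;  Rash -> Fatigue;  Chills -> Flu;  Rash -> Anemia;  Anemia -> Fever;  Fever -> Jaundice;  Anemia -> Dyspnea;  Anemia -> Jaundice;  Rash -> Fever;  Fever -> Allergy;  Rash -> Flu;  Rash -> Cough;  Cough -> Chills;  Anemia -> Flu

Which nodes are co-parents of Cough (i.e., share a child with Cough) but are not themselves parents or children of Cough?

Children of Cough: Chills.
  Chills's other parent is Anemia.
Excluding nodes already adjacent to Cough (Chills, Rash), the co-parent-only contribution is {Anemia}.

{Anemia}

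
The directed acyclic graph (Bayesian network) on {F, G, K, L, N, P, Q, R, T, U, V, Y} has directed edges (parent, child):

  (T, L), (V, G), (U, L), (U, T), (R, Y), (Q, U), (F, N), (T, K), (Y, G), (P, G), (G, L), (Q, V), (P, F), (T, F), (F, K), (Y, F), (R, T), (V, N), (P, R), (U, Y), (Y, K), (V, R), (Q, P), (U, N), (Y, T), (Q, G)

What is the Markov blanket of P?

Children of P: F, G, R.
P's parents: Q.
Parents of each child, excluding P:
  R's other parent is V.
  F's other parents are T, Y.
  parents(G) \ {P} = {Q, V, Y}.
Taking the union gives {F, G, Q, R, T, V, Y}.

{F, G, Q, R, T, V, Y}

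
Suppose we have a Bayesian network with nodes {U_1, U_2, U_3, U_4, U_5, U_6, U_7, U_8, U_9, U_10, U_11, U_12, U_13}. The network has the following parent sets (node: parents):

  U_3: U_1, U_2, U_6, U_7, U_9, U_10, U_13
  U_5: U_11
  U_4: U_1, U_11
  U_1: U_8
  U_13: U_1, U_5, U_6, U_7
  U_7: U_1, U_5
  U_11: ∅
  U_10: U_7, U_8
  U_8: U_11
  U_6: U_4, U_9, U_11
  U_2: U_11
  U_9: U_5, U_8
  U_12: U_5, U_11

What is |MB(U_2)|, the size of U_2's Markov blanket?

By definition, MB(U_2) is built from U_2's parents, U_2's children, and the co-parents of U_2.
U_2 has child U_3.
Pa(U_2) = {U_11}.
Parents of each child, excluding U_2:
  U_3 also has parents U_1, U_6, U_7, U_9, U_10, U_13.
MB(U_2) = {U_1, U_3, U_6, U_7, U_9, U_10, U_11, U_13}, which has 8 nodes.

8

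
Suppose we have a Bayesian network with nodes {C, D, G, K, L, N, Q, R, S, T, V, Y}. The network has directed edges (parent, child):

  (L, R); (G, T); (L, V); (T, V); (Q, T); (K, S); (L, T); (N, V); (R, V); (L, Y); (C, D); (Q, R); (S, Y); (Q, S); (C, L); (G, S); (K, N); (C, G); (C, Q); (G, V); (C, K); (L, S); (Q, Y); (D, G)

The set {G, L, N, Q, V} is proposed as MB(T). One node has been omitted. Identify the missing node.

R

Pa(T) = {G, L, Q}.
Ch(T) = {V}.
Other parents of T's children:
  V's other parents are G, L, N, R.
MB(T) = {G, L, N, Q, R, V}.
Comparing with the claimed set, R is missing.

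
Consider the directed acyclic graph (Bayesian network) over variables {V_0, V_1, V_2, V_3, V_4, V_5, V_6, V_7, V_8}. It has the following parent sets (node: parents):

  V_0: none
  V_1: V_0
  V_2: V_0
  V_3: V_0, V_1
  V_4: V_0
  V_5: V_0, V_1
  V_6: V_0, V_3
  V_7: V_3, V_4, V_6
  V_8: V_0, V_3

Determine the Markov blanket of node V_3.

{V_0, V_1, V_4, V_6, V_7, V_8}

By definition, MB(V_3) is built from V_3's parents, V_3's children, and the co-parents of V_3.
Pa(V_3) = {V_0, V_1}.
Ch(V_3) = {V_6, V_7, V_8}.
Co-parents of V_3 (other parents of its children):
  V_6 also has parent V_0.
  parents(V_7) \ {V_3} = {V_4, V_6}.
  V_8's other parent is V_0.
Taking the union gives {V_0, V_1, V_4, V_6, V_7, V_8}.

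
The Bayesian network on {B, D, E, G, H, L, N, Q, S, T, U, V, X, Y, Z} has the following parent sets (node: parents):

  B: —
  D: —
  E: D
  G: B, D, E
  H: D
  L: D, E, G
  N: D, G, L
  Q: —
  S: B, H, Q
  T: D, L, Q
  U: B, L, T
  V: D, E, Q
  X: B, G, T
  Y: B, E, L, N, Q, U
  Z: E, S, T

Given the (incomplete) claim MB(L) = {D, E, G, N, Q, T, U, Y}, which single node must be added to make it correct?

B

The Markov blanket of a node is its parents, its children, and the other parents of its children.
Ch(L) = {N, T, U, Y}.
Parents of L: D, E, G.
Other parents of L's children:
  N: D, G
  T: D, Q
  U: B, T
  Y: B, E, N, Q, U
MB(L) = {B, D, E, G, N, Q, T, U, Y}.
Comparing with the claimed set, B is missing.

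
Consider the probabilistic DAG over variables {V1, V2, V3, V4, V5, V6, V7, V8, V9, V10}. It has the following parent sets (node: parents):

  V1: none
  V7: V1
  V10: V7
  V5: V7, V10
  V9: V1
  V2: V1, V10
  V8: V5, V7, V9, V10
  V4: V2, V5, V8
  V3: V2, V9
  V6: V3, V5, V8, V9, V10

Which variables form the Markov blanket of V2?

Ch(V2) = {V3, V4}.
V2 has parents V1, V10.
For each child, the remaining parents (spouses of V2):
  V4: V5, V8
  V3: V9
MB(V2) = {V1, V3, V4, V5, V8, V9, V10}.

{V1, V3, V4, V5, V8, V9, V10}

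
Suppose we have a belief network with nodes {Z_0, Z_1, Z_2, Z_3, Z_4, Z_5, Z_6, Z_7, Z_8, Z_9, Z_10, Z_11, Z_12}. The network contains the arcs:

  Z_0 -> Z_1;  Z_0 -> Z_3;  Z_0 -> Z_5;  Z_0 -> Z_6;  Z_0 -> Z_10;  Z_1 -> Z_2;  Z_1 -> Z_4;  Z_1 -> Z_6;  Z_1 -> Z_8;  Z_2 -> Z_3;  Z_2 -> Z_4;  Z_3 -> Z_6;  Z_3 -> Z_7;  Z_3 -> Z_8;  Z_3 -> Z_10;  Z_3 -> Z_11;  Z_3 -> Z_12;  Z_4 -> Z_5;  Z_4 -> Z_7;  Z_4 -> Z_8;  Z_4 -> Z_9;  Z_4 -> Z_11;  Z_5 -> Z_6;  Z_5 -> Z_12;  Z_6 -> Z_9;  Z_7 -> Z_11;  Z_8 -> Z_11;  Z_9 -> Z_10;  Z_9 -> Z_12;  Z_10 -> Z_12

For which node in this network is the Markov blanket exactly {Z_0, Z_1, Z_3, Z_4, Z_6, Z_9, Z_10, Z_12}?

The target node must have every member of {Z_0, Z_1, Z_3, Z_4, Z_6, Z_9, Z_10, Z_12} as a parent, child, or co-parent, and no others.
Parents of Z_5: Z_0, Z_4; children: Z_6, Z_12; co-parents: Z_0, Z_1, Z_3, Z_9, Z_10.
These exactly cover the given set, so the node is Z_5.

Z_5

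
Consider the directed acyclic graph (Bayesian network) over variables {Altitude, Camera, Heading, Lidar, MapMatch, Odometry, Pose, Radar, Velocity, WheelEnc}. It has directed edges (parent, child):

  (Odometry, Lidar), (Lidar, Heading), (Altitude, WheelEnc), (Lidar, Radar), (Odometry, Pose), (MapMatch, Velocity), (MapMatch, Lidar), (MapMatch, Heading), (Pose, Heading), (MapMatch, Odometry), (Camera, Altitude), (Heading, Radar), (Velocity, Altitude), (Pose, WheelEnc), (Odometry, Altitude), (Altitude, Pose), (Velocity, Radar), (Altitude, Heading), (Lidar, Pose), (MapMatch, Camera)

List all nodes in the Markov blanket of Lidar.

Parents of Lidar: MapMatch, Odometry.
Ch(Lidar) = {Heading, Pose, Radar}.
Parents of each child, excluding Lidar:
  parents(Pose) \ {Lidar} = {Altitude, Odometry}.
  Heading also has parents Altitude, MapMatch, Pose.
  Radar also has parents Heading, Velocity.
Union: {MapMatch, Odometry} ∪ {Heading, Pose, Radar} ∪ {Altitude, Heading, MapMatch, Odometry, Pose, Velocity} = {Altitude, Heading, MapMatch, Odometry, Pose, Radar, Velocity}.

{Altitude, Heading, MapMatch, Odometry, Pose, Radar, Velocity}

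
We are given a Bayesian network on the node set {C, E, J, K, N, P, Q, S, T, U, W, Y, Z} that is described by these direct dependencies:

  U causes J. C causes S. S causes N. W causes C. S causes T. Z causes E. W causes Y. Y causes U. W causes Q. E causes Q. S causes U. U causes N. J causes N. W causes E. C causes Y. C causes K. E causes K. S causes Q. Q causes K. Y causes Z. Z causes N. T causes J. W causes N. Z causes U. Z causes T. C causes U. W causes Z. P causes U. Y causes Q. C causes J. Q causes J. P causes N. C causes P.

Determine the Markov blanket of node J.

{C, N, P, Q, S, T, U, W, Z}

A node's Markov blanket = Pa ∪ Ch ∪ (parents of Ch other than the node itself).
Pa(J) = {C, Q, T, U}.
Ch(J) = {N}.
Other parents of J's children:
  N's other parents are P, S, U, W, Z.
Union: {C, Q, T, U} ∪ {N} ∪ {P, S, U, W, Z} = {C, N, P, Q, S, T, U, W, Z}.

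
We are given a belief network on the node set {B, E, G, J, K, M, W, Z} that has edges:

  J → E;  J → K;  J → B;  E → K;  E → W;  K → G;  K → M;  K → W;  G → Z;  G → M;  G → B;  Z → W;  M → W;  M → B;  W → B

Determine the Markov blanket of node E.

By definition, MB(E) is built from E's parents, E's children, and the co-parents of E.
E has parent J.
Ch(E) = {K, W}.
Co-parents of E (other parents of its children):
  K: J
  W: K, M, Z
MB(E) = {J, K, M, W, Z}.

{J, K, M, W, Z}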